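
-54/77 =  - 1 + 23/77 = -0.70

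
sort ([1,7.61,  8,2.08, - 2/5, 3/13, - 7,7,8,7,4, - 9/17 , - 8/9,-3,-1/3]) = [ - 7, - 3, - 8/9, - 9/17,  -  2/5, - 1/3,3/13,1,2.08,4, 7,7,7.61,8,8 ] 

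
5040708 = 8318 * 606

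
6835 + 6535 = 13370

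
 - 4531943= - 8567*529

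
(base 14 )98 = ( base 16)86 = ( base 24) 5E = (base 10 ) 134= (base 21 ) 68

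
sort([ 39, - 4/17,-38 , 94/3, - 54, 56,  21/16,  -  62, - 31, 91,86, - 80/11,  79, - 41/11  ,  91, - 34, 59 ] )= [ - 62,- 54, - 38, - 34 , - 31, - 80/11, - 41/11, - 4/17, 21/16,94/3,  39 , 56, 59 , 79, 86, 91 , 91] 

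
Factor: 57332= 2^2 * 11^1 * 1303^1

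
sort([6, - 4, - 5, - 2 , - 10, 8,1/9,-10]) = [ - 10, - 10, - 5, - 4,-2,  1/9,  6,8]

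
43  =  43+0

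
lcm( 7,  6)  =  42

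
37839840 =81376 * 465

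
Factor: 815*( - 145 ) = -5^2  *  29^1*163^1 =-118175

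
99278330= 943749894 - 844471564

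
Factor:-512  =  -2^9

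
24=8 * 3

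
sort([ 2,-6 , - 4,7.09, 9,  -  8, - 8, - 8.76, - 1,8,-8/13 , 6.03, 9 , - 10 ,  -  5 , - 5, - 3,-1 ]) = [ - 10, - 8.76, - 8,  -  8 ,-6, - 5 , - 5, - 4,- 3, - 1, - 1, - 8/13, 2,6.03, 7.09,8,9, 9]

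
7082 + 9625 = 16707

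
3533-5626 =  - 2093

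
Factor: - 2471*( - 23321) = 7^1 *353^1 * 23321^1 =57626191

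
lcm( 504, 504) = 504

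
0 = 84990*0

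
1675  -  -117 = 1792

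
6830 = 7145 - 315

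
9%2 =1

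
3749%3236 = 513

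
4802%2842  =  1960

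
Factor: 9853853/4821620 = 2^( - 2) *5^( - 1 )  *491^( - 2)*1873^1*5261^1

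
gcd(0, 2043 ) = 2043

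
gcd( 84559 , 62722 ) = 1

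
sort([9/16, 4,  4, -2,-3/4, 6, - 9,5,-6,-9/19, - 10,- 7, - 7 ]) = [ - 10,-9,-7,-7, - 6, - 2,  -  3/4, - 9/19 , 9/16,4,4,5, 6 ]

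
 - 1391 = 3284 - 4675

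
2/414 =1/207 = 0.00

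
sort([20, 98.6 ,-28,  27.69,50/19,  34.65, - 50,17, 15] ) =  [- 50, - 28,50/19, 15,17,  20,  27.69,34.65, 98.6]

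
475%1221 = 475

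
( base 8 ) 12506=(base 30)61G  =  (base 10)5446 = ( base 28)6QE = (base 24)9AM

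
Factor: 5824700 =2^2*5^2*7^1*53^1* 157^1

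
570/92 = 285/46 = 6.20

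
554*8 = 4432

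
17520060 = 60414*290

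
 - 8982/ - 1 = 8982 + 0/1 = 8982.00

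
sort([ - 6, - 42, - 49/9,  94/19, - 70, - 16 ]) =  [ - 70,-42, - 16, - 6, - 49/9,  94/19 ] 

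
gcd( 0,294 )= 294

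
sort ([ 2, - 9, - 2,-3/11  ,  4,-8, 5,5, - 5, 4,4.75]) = [-9, - 8 , - 5, - 2, - 3/11,2,  4,4 , 4.75,5,5 ]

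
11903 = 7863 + 4040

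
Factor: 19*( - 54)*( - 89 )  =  91314 = 2^1*3^3  *19^1 * 89^1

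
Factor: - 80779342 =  - 2^1 * 7^2*17^1*48487^1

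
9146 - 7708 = 1438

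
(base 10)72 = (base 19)3F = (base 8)110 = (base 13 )57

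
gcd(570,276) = 6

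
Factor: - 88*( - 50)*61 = 2^4 * 5^2*11^1*61^1 = 268400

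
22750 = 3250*7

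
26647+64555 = 91202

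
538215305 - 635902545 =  - 97687240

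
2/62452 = 1/31226 = 0.00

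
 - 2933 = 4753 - 7686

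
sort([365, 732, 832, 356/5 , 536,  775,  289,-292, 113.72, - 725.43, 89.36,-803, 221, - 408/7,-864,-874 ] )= [- 874, - 864, - 803, - 725.43,  -  292, -408/7,356/5, 89.36,113.72,221,289, 365, 536,732, 775,  832]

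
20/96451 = 20/96451 = 0.00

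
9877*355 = 3506335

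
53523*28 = 1498644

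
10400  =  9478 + 922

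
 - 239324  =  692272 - 931596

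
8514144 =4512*1887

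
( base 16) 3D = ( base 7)115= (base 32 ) 1t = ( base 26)29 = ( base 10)61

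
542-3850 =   -  3308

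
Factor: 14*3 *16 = 672 = 2^5 * 3^1*7^1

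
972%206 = 148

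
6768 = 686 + 6082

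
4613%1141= 49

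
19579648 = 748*26176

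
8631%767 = 194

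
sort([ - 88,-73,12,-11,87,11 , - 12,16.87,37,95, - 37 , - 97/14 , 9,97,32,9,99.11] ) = [ - 88, - 73, - 37,-12,-11, - 97/14, 9, 9, 11, 12  ,  16.87,32,37,87, 95,97,99.11 ]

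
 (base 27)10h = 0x2ea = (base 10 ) 746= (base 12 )522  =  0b1011101010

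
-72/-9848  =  9/1231 = 0.01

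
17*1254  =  21318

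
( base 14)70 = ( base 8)142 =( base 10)98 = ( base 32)32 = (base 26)3K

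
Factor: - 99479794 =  - 2^1*49739897^1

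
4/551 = 4/551 = 0.01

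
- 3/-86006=3/86006 =0.00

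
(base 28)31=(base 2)1010101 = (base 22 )3J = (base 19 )49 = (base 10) 85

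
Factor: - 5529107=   -1723^1* 3209^1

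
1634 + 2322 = 3956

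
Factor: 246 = 2^1*3^1* 41^1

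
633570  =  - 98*( - 6465 ) 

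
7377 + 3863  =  11240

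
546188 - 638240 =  - 92052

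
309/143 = 2 +23/143 = 2.16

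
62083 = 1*62083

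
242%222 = 20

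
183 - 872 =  - 689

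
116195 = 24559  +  91636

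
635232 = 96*6617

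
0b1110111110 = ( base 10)958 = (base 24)1FM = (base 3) 1022111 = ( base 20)27i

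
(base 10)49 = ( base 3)1211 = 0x31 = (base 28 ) 1L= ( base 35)1e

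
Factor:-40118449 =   -  7^1*5731207^1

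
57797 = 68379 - 10582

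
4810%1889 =1032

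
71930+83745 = 155675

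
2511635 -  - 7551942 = 10063577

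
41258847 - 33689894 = 7568953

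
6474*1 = 6474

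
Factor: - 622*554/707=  - 2^2*7^ (  -  1 )*101^ (  -  1) * 277^1*311^1 = - 344588/707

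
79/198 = 79/198 = 0.40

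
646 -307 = 339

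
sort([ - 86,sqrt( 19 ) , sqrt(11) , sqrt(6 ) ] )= [ - 86,sqrt( 6 ),sqrt( 11), sqrt(19) ] 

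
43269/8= 43269/8 = 5408.62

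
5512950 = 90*61255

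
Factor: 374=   2^1*11^1*17^1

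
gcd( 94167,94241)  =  1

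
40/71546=20/35773 = 0.00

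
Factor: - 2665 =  - 5^1*13^1*41^1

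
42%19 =4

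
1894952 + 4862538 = 6757490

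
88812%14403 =2394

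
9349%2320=69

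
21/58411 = 21/58411  =  0.00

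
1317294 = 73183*18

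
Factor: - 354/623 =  - 2^1*3^1*7^( - 1 ) * 59^1*89^( - 1 )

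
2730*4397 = 12003810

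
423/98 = 4 +31/98 = 4.32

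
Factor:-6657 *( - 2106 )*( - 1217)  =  -17061904314 = - 2^1* 3^5*7^1* 13^1 * 317^1*1217^1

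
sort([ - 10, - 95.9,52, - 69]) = [ - 95.9, - 69, -10, 52 ]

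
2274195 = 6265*363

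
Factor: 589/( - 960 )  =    -  2^( - 6)*3^( - 1)*5^ ( - 1) * 19^1*31^1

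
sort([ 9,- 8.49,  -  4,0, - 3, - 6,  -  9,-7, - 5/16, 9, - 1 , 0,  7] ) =[  -  9, - 8.49, - 7, - 6,  -  4, - 3, - 1,  -  5/16, 0, 0,7, 9, 9]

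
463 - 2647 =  - 2184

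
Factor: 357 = 3^1*  7^1*17^1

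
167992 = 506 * 332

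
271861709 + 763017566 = 1034879275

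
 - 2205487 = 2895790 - 5101277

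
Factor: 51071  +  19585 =2^10*3^1*23^1 = 70656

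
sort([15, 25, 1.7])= [ 1.7, 15, 25]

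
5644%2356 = 932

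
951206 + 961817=1913023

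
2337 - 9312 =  - 6975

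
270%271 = 270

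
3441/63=1147/21= 54.62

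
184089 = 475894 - 291805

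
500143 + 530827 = 1030970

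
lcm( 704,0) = 0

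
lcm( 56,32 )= 224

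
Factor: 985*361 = 355585 = 5^1*19^2*197^1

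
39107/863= 39107/863  =  45.32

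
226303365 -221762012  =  4541353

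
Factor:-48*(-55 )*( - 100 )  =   - 264000 = - 2^6*3^1*5^3 * 11^1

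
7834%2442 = 508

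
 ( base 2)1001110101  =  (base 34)IH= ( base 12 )445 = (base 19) 1e2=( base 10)629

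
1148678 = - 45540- - 1194218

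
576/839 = 576/839 = 0.69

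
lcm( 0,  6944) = 0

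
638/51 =638/51=12.51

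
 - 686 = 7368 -8054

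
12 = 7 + 5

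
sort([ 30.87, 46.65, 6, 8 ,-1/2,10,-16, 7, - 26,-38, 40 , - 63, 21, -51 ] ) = [  -  63, - 51,-38, - 26,-16, - 1/2, 6,7, 8, 10, 21,30.87, 40, 46.65]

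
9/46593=1/5177 = 0.00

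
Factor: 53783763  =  3^1*11^1*263^1*6197^1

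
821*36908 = 30301468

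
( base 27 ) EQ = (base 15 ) 1BE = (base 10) 404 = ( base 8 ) 624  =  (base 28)ec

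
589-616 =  - 27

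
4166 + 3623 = 7789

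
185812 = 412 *451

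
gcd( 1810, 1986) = 2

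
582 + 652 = 1234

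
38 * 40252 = 1529576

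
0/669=0 = 0.00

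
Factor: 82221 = 3^1*27407^1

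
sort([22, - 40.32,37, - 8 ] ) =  [ - 40.32, - 8  ,  22, 37 ] 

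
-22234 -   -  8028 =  - 14206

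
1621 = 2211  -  590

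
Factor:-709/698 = -2^( - 1)*349^( - 1 ) * 709^1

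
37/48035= 37/48035=0.00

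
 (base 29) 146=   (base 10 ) 963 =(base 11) 7A6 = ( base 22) 1LH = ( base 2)1111000011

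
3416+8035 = 11451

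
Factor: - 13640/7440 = -11/6 = -2^( - 1)*3^(-1 )* 11^1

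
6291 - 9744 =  - 3453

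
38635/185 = 7727/37 = 208.84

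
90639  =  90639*1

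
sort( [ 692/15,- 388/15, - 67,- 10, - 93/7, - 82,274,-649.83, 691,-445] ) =[ - 649.83, - 445, - 82, - 67, - 388/15, - 93/7, - 10, 692/15,274,691] 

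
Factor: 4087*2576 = 10528112 = 2^4*7^1 * 23^1* 61^1*67^1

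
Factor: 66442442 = 2^1*11^1*773^1*3907^1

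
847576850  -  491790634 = 355786216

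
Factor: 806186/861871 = 2^1*31^1 * 13003^1*861871^( - 1)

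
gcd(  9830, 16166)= 2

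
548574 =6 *91429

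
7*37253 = 260771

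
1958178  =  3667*534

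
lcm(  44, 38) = 836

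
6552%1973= 633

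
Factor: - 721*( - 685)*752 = 371401520 = 2^4*5^1*7^1*47^1*103^1*137^1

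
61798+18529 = 80327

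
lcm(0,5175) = 0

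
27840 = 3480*8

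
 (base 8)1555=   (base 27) 15d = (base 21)1kg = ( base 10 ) 877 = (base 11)728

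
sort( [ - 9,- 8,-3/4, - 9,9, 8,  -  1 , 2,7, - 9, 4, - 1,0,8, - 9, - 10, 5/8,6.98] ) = [ - 10, - 9, - 9, - 9, - 9,-8, - 1, - 1, - 3/4,  0, 5/8, 2,4,6.98,7,  8,8,9]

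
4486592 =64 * 70103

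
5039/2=2519 + 1/2=2519.50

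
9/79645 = 9/79645 = 0.00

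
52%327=52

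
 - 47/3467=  -1+ 3420/3467 = -0.01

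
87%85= 2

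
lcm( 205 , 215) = 8815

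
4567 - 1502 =3065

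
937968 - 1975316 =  - 1037348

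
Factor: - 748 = - 2^2*11^1*17^1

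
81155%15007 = 6120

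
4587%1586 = 1415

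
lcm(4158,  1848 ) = 16632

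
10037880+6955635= 16993515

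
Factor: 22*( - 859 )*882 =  - 16668036 = - 2^2*3^2*7^2*11^1 * 859^1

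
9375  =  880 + 8495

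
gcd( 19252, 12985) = 1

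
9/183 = 3/61= 0.05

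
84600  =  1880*45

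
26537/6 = 4422+5/6= 4422.83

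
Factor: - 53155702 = -2^1*17^1 * 1091^1*1433^1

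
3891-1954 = 1937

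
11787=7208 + 4579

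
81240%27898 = 25444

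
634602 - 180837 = 453765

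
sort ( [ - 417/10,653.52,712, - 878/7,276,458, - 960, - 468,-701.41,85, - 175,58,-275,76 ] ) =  [ - 960, - 701.41 , - 468,  -  275, - 175, - 878/7,-417/10,58,76 , 85 , 276 , 458,653.52,712 ] 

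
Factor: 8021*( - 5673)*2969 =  - 3^1* 13^1*31^1 * 61^1*617^1*2969^1 = -135098801877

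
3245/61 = 53 +12/61 = 53.20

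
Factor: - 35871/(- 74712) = 2^( - 3)*283^(-1 ) * 1087^1 = 1087/2264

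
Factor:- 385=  - 5^1 * 7^1*11^1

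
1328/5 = 265 + 3/5= 265.60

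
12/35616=1/2968 = 0.00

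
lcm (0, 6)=0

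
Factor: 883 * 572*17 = 2^2 *11^1*13^1*17^1*883^1  =  8586292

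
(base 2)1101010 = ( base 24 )4A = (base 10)106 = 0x6a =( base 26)42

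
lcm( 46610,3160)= 186440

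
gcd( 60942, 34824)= 8706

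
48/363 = 16/121 = 0.13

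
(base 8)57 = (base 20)27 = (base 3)1202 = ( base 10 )47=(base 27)1K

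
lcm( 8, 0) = 0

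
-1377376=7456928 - 8834304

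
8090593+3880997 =11971590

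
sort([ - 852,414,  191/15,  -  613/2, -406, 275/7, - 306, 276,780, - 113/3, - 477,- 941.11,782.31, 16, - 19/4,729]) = [ - 941.11, - 852, - 477  , - 406,  -  613/2, - 306, - 113/3, - 19/4,191/15 , 16, 275/7,276, 414,729,  780,782.31]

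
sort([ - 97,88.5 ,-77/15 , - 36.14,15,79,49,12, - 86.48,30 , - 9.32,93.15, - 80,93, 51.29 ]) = [ - 97, - 86.48, - 80 , - 36.14, - 9.32, - 77/15 , 12,15,30,49,51.29, 79,88.5,93, 93.15 ]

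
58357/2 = 29178+1/2 = 29178.50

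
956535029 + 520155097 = 1476690126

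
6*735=4410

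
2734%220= 94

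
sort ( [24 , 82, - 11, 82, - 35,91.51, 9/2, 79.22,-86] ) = [ - 86,-35 , - 11,9/2, 24, 79.22, 82,82  ,  91.51]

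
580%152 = 124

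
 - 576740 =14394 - 591134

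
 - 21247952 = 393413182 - 414661134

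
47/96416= 47/96416 = 0.00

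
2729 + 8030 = 10759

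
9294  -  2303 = 6991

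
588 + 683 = 1271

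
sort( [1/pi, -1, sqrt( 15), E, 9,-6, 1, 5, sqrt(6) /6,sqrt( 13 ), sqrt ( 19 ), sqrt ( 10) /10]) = [ - 6, - 1, sqrt(10)/10, 1/pi  ,  sqrt(6)/6,1,E, sqrt( 13),sqrt( 15),sqrt( 19) , 5, 9]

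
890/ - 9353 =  - 890/9353 = - 0.10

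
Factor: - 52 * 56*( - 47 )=136864 = 2^5 * 7^1*13^1 * 47^1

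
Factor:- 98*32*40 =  - 125440 = -2^9*5^1*7^2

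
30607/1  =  30607  =  30607.00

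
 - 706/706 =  - 1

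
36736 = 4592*8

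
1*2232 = 2232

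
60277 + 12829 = 73106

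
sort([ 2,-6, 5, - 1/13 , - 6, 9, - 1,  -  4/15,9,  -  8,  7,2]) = [ - 8, - 6, - 6, - 1 ,-4/15 ,  -  1/13, 2,2, 5 , 7, 9, 9 ] 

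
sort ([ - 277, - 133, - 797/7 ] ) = [ - 277, - 133 , - 797/7 ] 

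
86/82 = 1  +  2/41 = 1.05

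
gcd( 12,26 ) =2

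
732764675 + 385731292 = 1118495967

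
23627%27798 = 23627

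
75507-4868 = 70639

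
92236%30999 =30238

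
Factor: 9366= 2^1*3^1*7^1*223^1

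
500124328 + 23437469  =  523561797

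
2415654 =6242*387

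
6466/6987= 6466/6987   =  0.93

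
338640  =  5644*60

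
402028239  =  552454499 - 150426260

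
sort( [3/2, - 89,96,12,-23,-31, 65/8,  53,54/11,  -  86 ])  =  [-89, - 86 , - 31,-23, 3/2, 54/11 , 65/8,12, 53, 96] 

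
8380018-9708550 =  - 1328532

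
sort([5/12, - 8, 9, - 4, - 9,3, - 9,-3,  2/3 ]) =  [ - 9, - 9, - 8,-4, - 3, 5/12 , 2/3 , 3,9 ] 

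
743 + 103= 846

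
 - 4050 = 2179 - 6229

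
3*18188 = 54564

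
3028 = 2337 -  - 691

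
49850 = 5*9970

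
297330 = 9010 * 33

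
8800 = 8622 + 178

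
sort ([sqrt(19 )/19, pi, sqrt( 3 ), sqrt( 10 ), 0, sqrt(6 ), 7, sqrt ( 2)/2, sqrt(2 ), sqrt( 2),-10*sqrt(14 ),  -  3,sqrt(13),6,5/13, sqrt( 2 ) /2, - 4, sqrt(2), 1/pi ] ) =[ - 10*sqrt(14 ),-4, - 3, 0, sqrt(19 ) /19,  1/pi,5/13, sqrt( 2)/2, sqrt(2 )/2,sqrt(2), sqrt( 2),  sqrt(2 ), sqrt( 3),sqrt ( 6 ) , pi, sqrt( 10), sqrt(13 ),6, 7] 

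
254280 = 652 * 390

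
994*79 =78526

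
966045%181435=58870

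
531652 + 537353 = 1069005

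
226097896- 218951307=7146589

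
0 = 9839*0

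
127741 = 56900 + 70841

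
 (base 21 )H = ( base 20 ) H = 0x11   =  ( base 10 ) 17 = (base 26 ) h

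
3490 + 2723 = 6213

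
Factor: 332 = 2^2*83^1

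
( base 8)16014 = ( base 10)7180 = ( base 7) 26635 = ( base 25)bc5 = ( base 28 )94C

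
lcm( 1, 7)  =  7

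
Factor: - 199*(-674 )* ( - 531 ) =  - 2^1*3^2 * 59^1*199^1*337^1 = -  71220906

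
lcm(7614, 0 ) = 0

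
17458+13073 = 30531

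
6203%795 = 638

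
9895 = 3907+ 5988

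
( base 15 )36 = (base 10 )51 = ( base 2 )110011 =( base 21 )29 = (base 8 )63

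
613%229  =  155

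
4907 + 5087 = 9994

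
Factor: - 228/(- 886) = 114/443=2^1 * 3^1*19^1*443^( - 1 ) 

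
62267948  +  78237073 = 140505021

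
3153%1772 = 1381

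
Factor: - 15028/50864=  -  13/44=- 2^(-2) *11^ ( - 1)*13^1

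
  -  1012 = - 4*253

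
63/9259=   63/9259 = 0.01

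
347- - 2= 349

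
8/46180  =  2/11545 = 0.00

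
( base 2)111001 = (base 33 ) 1o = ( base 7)111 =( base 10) 57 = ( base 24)29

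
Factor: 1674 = 2^1 * 3^3*31^1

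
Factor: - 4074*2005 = - 2^1 *3^1*5^1*7^1 * 97^1*401^1  =  -8168370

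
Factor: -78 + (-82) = - 2^5 * 5^1  =  - 160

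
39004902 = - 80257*( - 486)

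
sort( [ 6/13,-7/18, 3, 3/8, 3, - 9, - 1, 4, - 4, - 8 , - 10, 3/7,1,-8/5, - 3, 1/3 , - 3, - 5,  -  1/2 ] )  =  [ - 10, - 9, -8, -5, - 4, - 3, - 3,-8/5 , - 1, - 1/2 ,-7/18, 1/3 , 3/8, 3/7, 6/13,1, 3, 3, 4] 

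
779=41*19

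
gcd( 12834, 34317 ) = 279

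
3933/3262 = 3933/3262  =  1.21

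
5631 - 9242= -3611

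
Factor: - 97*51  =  -4947 = -3^1*17^1*97^1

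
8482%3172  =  2138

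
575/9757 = 575/9757  =  0.06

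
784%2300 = 784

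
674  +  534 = 1208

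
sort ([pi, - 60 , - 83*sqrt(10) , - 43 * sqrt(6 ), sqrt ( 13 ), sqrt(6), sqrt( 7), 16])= [ - 83*sqrt( 10), - 43*sqrt ( 6),-60, sqrt ( 6), sqrt(7),pi,sqrt (13), 16]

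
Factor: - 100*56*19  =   - 2^5*5^2 *7^1*19^1  =  -106400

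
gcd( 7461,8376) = 3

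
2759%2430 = 329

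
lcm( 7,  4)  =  28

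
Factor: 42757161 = 3^1*23^1*619669^1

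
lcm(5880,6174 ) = 123480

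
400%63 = 22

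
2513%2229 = 284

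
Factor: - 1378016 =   -  2^5*43063^1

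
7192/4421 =1 + 2771/4421 = 1.63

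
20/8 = 5/2 = 2.50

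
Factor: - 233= - 233^1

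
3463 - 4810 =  - 1347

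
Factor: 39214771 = 1933^1*20287^1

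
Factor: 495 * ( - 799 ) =  -  3^2*5^1  *  11^1*17^1*47^1  =  -  395505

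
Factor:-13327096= - 2^3*251^1*6637^1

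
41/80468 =41/80468 = 0.00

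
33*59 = 1947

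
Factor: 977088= 2^6*3^1 * 7^1*727^1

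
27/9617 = 27/9617=0.00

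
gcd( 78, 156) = 78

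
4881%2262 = 357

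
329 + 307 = 636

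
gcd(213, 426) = 213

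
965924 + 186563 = 1152487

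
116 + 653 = 769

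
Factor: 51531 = 3^1*89^1 *193^1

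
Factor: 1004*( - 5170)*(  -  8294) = 2^4*5^1*11^2*13^1*29^1*47^1 *251^1=43051499920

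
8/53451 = 8/53451  =  0.00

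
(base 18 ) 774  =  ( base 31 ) 2fb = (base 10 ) 2398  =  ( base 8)4536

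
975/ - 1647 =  - 1 + 224/549= - 0.59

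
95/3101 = 95/3101 = 0.03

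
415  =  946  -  531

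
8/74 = 4/37 = 0.11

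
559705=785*713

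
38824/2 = 19412 =19412.00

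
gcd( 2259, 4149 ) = 9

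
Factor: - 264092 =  - 2^2*103^1* 641^1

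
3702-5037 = -1335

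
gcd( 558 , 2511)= 279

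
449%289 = 160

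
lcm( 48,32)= 96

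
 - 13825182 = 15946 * ( - 867 )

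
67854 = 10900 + 56954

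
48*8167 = 392016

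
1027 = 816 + 211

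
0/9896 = 0 = 0.00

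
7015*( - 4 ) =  - 28060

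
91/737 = 91/737 = 0.12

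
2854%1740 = 1114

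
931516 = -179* (-5204 ) 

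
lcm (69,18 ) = 414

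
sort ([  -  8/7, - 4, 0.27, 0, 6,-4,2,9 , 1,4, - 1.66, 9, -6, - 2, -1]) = [ - 6,  -  4,-4,  -  2, - 1.66, - 8/7, - 1,  0, 0.27, 1, 2, 4, 6 , 9, 9 ]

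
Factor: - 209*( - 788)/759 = 2^2 * 3^( - 1)*19^1*23^( - 1)*197^1 = 14972/69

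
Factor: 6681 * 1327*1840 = 2^4 * 3^1*5^1*17^1*23^1*131^1*1327^1  =  16312864080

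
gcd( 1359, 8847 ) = 9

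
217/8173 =217/8173  =  0.03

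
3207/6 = 534 + 1/2 = 534.50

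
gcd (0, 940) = 940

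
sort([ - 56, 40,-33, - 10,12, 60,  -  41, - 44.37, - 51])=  [-56,-51,-44.37 , - 41, - 33 ,-10,12,  40,60]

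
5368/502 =2684/251 = 10.69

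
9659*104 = 1004536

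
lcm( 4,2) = 4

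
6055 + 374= 6429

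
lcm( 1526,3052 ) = 3052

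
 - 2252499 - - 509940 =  - 1742559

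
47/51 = 47/51 = 0.92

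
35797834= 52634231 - 16836397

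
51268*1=51268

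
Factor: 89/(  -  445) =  -5^( - 1) = -1/5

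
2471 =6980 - 4509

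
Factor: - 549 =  - 3^2*61^1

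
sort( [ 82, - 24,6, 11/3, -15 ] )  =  [ - 24, - 15,11/3,6 , 82 ]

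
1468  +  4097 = 5565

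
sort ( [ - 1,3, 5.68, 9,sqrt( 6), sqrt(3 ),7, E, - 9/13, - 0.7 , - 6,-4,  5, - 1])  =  [-6, - 4, - 1,-1,-0.7,-9/13,sqrt (3), sqrt( 6), E,3, 5, 5.68,7 , 9] 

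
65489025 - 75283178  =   - 9794153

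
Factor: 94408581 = 3^1*31469527^1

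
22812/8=2851 +1/2 =2851.50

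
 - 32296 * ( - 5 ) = 161480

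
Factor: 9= 3^2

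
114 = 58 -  - 56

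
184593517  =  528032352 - 343438835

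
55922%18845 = 18232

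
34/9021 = 34/9021= 0.00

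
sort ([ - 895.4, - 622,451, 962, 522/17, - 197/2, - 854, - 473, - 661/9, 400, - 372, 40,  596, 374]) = [ - 895.4, - 854, - 622, - 473, - 372, - 197/2,  -  661/9,522/17, 40,374 , 400, 451 , 596, 962]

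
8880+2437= 11317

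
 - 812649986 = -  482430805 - 330219181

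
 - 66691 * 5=-333455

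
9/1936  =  9/1936 = 0.00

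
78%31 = 16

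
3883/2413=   3883/2413 = 1.61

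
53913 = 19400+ 34513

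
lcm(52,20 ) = 260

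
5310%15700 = 5310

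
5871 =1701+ 4170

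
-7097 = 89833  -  96930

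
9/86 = 9/86 = 0.10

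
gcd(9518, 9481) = 1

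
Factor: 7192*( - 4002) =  - 28782384 = - 2^4*3^1*23^1*29^2* 31^1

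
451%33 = 22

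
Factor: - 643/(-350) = 2^(  -  1 ) * 5^( - 2 )*7^( - 1 ) * 643^1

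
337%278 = 59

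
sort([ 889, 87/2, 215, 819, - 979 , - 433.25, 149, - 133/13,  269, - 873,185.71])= [ - 979, - 873, - 433.25, - 133/13 , 87/2,149,185.71,215,269  ,  819, 889 ] 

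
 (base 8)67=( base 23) 29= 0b110111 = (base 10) 55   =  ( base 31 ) 1O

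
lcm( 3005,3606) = 18030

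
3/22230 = 1/7410  =  0.00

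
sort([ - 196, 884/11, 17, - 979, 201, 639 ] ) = [ - 979, - 196, 17 , 884/11,201, 639] 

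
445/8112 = 445/8112 = 0.05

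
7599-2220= 5379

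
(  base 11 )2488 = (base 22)6f8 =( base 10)3242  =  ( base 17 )B3C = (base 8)6252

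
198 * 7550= 1494900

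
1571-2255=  - 684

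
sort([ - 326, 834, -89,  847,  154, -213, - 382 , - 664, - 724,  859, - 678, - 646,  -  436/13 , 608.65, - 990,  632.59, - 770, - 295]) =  [-990,-770, - 724,-678, - 664, - 646,-382, - 326, - 295, - 213 ,-89,  -  436/13,  154, 608.65,632.59,  834,847,  859 ]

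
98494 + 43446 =141940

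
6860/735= 28/3 =9.33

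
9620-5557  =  4063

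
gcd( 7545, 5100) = 15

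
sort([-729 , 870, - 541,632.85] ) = [ - 729, - 541, 632.85, 870 ]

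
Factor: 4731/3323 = 3^1*19^1* 83^1*3323^( - 1)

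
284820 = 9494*30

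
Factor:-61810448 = -2^4*7^1*67^1*8237^1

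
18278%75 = 53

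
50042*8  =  400336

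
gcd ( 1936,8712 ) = 968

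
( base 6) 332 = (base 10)128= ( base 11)107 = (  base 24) 58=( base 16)80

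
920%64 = 24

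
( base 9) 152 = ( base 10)128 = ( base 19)6e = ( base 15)88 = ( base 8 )200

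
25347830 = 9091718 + 16256112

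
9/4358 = 9/4358 = 0.00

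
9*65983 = 593847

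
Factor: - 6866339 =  -71^1 *97^1*997^1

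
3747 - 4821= -1074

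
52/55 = 52/55  =  0.95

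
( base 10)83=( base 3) 10002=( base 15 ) 58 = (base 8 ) 123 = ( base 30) 2N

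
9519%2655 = 1554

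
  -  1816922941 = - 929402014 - 887520927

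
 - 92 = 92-184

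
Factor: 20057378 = 2^1*11^1*157^1*5807^1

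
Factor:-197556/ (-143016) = 163/118 = 2^(  -  1)*59^(  -  1 )*163^1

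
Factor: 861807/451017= 3^(  -  1)*7^( - 1)*7159^(- 1) * 287269^1 = 287269/150339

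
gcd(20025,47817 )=9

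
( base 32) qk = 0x354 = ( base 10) 852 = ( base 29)10B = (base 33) pr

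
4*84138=336552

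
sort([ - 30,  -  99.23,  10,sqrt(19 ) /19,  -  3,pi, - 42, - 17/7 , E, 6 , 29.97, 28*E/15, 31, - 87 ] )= [ - 99.23, - 87 , - 42,  -  30,  -  3, - 17/7 , sqrt(19)/19,E,pi, 28*E/15, 6,  10,29.97,31 ]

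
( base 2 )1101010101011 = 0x1AAB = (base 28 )8jn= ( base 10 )6827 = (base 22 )e27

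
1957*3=5871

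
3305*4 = 13220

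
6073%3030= 13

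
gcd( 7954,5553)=1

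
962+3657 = 4619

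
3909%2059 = 1850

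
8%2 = 0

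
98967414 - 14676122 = 84291292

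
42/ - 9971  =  -42/9971=- 0.00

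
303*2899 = 878397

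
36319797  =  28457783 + 7862014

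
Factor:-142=- 2^1*71^1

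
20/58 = 10/29 = 0.34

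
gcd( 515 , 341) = 1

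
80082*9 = 720738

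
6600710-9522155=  - 2921445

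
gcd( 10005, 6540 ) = 15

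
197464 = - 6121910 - - 6319374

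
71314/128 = 35657/64 = 557.14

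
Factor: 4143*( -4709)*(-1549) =3^1*17^1*277^1*1381^1*  1549^1=30220040463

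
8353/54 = 8353/54 = 154.69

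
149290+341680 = 490970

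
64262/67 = 959 + 9/67 = 959.13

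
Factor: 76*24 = 1824 = 2^5 * 3^1*19^1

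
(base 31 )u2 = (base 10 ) 932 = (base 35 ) QM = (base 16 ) 3a4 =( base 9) 1245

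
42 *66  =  2772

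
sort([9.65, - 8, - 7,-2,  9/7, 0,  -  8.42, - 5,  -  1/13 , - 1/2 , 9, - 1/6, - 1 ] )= [ - 8.42, - 8,  -  7, - 5, - 2,-1, - 1/2, - 1/6, - 1/13,0, 9/7 , 9, 9.65]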